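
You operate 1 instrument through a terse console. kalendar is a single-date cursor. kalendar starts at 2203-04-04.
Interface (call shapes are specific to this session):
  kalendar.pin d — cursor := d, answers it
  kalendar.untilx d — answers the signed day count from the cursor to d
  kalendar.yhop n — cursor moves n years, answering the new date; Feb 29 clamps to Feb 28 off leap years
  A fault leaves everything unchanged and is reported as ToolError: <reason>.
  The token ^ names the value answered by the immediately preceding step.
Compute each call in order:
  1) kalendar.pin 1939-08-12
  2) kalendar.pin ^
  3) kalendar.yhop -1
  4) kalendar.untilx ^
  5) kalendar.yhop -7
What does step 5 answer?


>>> kalendar.pin 1939-08-12
[out] 1939-08-12
>>> kalendar.pin ^
[out] 1939-08-12
>>> kalendar.yhop -1
[out] 1938-08-12
>>> kalendar.untilx ^
[out] 0
>>> kalendar.yhop -7
[out] 1931-08-12

Answer: 1931-08-12


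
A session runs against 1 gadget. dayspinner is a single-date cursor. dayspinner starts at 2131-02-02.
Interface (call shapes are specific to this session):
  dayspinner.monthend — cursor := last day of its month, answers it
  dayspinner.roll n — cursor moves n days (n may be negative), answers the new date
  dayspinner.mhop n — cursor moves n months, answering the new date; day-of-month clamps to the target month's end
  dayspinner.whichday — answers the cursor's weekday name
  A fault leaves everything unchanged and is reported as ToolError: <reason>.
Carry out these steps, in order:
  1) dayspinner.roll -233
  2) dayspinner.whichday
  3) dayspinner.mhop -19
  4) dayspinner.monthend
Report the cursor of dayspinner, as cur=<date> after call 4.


Answer: cur=2128-11-30

Derivation:
// dayspinner.roll(n: -233) ~> 2130-06-14
// dayspinner.whichday() ~> Wednesday
// dayspinner.mhop(n: -19) ~> 2128-11-14
// dayspinner.monthend() ~> 2128-11-30


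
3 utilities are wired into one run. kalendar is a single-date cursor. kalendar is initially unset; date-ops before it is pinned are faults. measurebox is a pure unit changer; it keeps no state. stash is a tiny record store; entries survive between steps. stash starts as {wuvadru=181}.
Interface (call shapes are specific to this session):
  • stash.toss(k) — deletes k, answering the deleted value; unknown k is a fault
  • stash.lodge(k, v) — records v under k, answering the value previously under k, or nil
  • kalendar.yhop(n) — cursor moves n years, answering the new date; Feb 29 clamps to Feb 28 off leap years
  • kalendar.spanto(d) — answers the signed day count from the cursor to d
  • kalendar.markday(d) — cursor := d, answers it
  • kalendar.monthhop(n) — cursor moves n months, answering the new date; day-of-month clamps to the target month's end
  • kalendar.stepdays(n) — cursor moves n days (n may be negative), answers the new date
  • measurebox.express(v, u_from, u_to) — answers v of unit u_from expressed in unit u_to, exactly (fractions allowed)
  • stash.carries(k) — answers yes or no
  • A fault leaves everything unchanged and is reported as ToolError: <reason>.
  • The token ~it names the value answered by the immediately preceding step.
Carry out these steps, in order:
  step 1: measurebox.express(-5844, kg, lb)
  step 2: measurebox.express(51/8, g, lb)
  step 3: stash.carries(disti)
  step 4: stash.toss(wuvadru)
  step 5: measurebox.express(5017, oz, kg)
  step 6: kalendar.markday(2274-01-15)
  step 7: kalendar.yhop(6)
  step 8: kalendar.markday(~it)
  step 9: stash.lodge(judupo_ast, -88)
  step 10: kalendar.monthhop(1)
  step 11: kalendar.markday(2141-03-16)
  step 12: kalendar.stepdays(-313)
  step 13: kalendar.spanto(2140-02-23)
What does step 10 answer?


Step: measurebox.express[v=-5844; u_from=kg; u_to=lb]
Result: -584400000000/45359237
Step: measurebox.express[v=51/8; u_from=g; u_to=lb]
Result: 637500/45359237
Step: stash.carries[k=disti]
Result: no
Step: stash.toss[k=wuvadru]
Result: 181
Step: measurebox.express[v=5017; u_from=oz; u_to=kg]
Result: 227567292029/1600000000
Step: kalendar.markday[d=2274-01-15]
Result: 2274-01-15
Step: kalendar.yhop[n=6]
Result: 2280-01-15
Step: kalendar.markday[d=~it]
Result: 2280-01-15
Step: stash.lodge[k=judupo_ast; v=-88]
Result: nil
Step: kalendar.monthhop[n=1]
Result: 2280-02-15
Step: kalendar.markday[d=2141-03-16]
Result: 2141-03-16
Step: kalendar.stepdays[n=-313]
Result: 2140-05-07
Step: kalendar.spanto[d=2140-02-23]
Result: -74

Answer: 2280-02-15


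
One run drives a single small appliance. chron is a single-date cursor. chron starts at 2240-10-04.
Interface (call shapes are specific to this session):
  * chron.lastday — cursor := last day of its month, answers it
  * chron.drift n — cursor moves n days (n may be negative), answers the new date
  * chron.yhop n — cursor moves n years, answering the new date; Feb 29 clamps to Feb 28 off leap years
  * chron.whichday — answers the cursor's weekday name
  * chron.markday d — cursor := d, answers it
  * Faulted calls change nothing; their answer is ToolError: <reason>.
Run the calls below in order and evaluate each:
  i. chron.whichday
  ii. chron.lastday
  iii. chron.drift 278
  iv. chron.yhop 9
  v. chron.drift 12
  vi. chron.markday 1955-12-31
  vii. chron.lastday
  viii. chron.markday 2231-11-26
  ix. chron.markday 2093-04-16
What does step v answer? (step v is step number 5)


Answer: 2250-08-17

Derivation:
I use whichday, giving Sunday.
Now I run lastday, yielding 2240-10-31.
Next I call drift using n: 278, and get 2241-08-05.
I run yhop using n: 9, → 2250-08-05.
Then drift using n: 12, giving 2250-08-17.
I invoke markday using d: 1955-12-31: 1955-12-31.
I call lastday, giving 1955-12-31.
I try markday using d: 2231-11-26, — result: 2231-11-26.
Calling markday using d: 2093-04-16, and observe 2093-04-16.


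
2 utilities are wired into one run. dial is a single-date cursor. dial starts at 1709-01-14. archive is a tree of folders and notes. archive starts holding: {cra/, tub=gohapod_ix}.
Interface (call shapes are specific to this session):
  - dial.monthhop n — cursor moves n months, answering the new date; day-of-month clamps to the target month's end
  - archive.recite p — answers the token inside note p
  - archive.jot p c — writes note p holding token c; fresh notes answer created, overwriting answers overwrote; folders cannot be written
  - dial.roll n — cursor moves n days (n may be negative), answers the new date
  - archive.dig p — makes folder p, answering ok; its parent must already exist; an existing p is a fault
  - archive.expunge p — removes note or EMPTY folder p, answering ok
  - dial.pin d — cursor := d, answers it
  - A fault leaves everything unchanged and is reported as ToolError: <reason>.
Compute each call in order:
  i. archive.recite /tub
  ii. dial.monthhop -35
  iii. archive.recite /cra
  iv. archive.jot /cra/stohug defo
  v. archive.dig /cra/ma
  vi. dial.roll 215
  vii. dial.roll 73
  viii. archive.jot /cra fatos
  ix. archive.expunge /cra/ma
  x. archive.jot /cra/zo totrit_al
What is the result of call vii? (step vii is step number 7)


Answer: 1706-11-29

Derivation:
$ archive.recite p: /tub
:: gohapod_ix
$ dial.monthhop n: -35
:: 1706-02-14
$ archive.recite p: /cra
:: ToolError: is a directory
$ archive.jot p: /cra/stohug c: defo
:: created
$ archive.dig p: /cra/ma
:: ok
$ dial.roll n: 215
:: 1706-09-17
$ dial.roll n: 73
:: 1706-11-29
$ archive.jot p: /cra c: fatos
:: ToolError: is a directory
$ archive.expunge p: /cra/ma
:: ok
$ archive.jot p: /cra/zo c: totrit_al
:: created


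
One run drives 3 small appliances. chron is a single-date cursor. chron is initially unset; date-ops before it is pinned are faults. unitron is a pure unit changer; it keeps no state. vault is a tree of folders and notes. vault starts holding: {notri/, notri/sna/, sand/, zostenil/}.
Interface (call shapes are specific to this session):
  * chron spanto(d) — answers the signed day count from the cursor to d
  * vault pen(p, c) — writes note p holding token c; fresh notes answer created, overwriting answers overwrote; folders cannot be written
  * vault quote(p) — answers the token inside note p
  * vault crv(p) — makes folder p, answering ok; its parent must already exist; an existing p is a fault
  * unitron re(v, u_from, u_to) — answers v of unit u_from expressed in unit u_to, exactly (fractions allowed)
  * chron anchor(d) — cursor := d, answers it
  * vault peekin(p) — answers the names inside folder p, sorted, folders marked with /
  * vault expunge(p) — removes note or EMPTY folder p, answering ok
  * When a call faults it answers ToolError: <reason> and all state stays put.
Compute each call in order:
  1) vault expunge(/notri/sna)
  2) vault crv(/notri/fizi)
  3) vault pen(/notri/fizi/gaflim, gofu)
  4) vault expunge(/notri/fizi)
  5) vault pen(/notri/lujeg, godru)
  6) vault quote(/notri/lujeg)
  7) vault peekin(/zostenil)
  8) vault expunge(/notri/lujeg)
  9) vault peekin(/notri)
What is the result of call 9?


Answer: [fizi/]

Derivation:
> vault expunge /notri/sna
:: ok
> vault crv /notri/fizi
:: ok
> vault pen /notri/fizi/gaflim gofu
:: created
> vault expunge /notri/fizi
:: ToolError: not empty
> vault pen /notri/lujeg godru
:: created
> vault quote /notri/lujeg
:: godru
> vault peekin /zostenil
:: []
> vault expunge /notri/lujeg
:: ok
> vault peekin /notri
:: [fizi/]


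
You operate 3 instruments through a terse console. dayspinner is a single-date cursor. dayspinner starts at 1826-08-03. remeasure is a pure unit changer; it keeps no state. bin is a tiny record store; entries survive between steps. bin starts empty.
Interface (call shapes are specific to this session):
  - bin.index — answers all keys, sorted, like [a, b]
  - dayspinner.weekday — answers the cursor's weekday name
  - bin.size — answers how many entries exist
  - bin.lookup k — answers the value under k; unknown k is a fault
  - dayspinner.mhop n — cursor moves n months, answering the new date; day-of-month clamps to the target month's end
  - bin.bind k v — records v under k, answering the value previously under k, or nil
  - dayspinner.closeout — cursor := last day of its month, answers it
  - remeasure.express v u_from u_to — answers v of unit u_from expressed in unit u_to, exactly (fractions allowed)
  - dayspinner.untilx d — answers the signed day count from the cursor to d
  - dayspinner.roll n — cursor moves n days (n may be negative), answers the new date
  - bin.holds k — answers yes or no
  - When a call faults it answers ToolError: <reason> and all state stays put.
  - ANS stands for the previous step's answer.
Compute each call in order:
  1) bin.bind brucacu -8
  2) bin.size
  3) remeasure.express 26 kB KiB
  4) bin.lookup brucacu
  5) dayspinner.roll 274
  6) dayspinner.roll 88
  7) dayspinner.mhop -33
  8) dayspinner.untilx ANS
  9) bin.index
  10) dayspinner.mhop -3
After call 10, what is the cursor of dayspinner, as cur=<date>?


→ bin.bind(k: brucacu, v: -8)
← nil
→ bin.size()
← 1
→ remeasure.express(v: 26, u_from: kB, u_to: KiB)
← 1625/64
→ bin.lookup(k: brucacu)
← -8
→ dayspinner.roll(n: 274)
← 1827-05-04
→ dayspinner.roll(n: 88)
← 1827-07-31
→ dayspinner.mhop(n: -33)
← 1824-10-31
→ dayspinner.untilx(d: ANS)
← 0
→ bin.index()
← [brucacu]
→ dayspinner.mhop(n: -3)
← 1824-07-31

Answer: cur=1824-07-31


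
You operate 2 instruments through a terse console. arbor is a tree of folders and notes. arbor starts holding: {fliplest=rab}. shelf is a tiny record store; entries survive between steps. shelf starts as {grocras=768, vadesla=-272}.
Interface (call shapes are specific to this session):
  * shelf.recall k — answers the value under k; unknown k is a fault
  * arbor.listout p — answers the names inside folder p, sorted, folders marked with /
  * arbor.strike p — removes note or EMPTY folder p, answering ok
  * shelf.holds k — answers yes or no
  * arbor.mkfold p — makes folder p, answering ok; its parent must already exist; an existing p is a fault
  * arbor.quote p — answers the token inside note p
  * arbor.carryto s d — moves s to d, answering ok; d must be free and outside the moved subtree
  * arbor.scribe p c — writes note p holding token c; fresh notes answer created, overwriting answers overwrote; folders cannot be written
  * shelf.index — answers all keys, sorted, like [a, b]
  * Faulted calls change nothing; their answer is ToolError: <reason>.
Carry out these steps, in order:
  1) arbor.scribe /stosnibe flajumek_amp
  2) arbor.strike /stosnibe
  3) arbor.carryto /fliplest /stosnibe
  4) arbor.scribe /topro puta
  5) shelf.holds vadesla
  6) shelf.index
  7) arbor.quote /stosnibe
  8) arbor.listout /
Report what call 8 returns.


→ scribe(p→/stosnibe, c→flajumek_amp)
← created
→ strike(p→/stosnibe)
← ok
→ carryto(s→/fliplest, d→/stosnibe)
← ok
→ scribe(p→/topro, c→puta)
← created
→ holds(k→vadesla)
← yes
→ index()
← [grocras, vadesla]
→ quote(p→/stosnibe)
← rab
→ listout(p→/)
← [stosnibe, topro]

Answer: [stosnibe, topro]


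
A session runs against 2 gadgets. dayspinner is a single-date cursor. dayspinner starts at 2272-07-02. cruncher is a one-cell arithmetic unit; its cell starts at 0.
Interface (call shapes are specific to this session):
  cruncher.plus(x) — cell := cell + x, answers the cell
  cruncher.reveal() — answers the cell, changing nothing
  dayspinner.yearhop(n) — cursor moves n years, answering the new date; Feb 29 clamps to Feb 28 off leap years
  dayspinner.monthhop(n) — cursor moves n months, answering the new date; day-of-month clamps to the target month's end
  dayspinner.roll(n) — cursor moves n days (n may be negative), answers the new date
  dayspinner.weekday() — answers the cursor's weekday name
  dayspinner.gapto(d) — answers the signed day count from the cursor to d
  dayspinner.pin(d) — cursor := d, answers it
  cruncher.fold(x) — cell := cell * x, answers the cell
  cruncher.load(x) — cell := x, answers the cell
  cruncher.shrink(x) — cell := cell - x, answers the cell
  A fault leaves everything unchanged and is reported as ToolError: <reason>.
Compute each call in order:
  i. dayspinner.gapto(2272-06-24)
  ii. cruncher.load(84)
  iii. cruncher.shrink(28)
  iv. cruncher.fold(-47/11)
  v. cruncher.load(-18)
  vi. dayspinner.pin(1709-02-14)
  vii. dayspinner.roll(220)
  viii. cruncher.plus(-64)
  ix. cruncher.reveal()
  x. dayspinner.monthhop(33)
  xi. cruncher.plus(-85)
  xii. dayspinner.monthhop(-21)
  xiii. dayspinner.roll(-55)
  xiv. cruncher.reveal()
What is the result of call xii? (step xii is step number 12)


Answer: 1710-09-22

Derivation:
// dayspinner.gapto(d: 2272-06-24) -> -8
// cruncher.load(x: 84) -> 84
// cruncher.shrink(x: 28) -> 56
// cruncher.fold(x: -47/11) -> -2632/11
// cruncher.load(x: -18) -> -18
// dayspinner.pin(d: 1709-02-14) -> 1709-02-14
// dayspinner.roll(n: 220) -> 1709-09-22
// cruncher.plus(x: -64) -> -82
// cruncher.reveal() -> -82
// dayspinner.monthhop(n: 33) -> 1712-06-22
// cruncher.plus(x: -85) -> -167
// dayspinner.monthhop(n: -21) -> 1710-09-22
// dayspinner.roll(n: -55) -> 1710-07-29
// cruncher.reveal() -> -167


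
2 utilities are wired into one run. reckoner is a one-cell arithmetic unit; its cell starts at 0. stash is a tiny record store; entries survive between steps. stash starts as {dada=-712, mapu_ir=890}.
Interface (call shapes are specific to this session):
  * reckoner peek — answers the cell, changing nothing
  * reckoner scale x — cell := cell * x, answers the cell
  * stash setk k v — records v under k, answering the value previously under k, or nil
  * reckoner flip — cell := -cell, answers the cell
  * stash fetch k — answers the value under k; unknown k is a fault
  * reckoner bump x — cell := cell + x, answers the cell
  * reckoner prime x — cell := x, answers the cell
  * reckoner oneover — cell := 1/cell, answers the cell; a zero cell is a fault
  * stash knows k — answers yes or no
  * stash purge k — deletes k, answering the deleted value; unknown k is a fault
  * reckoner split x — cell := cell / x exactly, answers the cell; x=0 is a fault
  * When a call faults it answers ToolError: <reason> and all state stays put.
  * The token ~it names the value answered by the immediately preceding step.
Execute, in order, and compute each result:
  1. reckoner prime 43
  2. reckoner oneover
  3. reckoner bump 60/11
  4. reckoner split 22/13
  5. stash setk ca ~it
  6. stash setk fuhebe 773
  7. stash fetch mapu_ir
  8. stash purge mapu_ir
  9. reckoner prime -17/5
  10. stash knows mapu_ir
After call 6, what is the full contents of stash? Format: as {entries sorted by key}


Answer: {ca=33683/10406, dada=-712, fuhebe=773, mapu_ir=890}

Derivation:
// reckoner prime(x: 43) == 43
// reckoner oneover() == 1/43
// reckoner bump(x: 60/11) == 2591/473
// reckoner split(x: 22/13) == 33683/10406
// stash setk(k: ca, v: ~it) == nil
// stash setk(k: fuhebe, v: 773) == nil
// stash fetch(k: mapu_ir) == 890
// stash purge(k: mapu_ir) == 890
// reckoner prime(x: -17/5) == -17/5
// stash knows(k: mapu_ir) == no


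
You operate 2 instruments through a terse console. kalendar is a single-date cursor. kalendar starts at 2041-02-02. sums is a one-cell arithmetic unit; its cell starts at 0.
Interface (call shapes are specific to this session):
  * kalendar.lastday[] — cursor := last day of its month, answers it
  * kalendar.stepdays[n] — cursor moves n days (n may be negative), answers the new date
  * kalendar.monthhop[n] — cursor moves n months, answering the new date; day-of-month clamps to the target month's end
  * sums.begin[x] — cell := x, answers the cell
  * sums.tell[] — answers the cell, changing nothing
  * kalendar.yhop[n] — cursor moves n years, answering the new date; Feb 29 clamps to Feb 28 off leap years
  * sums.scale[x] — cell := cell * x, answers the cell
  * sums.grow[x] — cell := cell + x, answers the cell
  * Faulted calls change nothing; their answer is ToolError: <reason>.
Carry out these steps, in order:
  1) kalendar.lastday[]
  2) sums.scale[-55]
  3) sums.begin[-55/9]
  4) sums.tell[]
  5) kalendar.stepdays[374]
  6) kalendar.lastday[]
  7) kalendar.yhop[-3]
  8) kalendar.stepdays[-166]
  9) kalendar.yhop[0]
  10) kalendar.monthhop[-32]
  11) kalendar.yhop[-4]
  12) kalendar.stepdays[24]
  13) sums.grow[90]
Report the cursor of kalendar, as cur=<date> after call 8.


Now I run kalendar.lastday, → 2041-02-28.
Calling sums.scale on x='-55', yielding 0.
I use sums.begin on x='-55/9', → -55/9.
I run sums.tell(), yielding -55/9.
Then kalendar.stepdays on n='374', — result: 2042-03-09.
I try kalendar.lastday, → 2042-03-31.
Next I call kalendar.yhop on n='-3', and see 2039-03-31.
Invoking kalendar.stepdays on n='-166', and see 2038-10-16.
Using kalendar.yhop on n='0', giving 2038-10-16.
Now I run kalendar.monthhop on n='-32', yielding 2036-02-16.
Using kalendar.yhop on n='-4', — result: 2032-02-16.
Invoking kalendar.stepdays on n='24', and get 2032-03-11.
I try sums.grow on x='90': 755/9.

Answer: cur=2038-10-16


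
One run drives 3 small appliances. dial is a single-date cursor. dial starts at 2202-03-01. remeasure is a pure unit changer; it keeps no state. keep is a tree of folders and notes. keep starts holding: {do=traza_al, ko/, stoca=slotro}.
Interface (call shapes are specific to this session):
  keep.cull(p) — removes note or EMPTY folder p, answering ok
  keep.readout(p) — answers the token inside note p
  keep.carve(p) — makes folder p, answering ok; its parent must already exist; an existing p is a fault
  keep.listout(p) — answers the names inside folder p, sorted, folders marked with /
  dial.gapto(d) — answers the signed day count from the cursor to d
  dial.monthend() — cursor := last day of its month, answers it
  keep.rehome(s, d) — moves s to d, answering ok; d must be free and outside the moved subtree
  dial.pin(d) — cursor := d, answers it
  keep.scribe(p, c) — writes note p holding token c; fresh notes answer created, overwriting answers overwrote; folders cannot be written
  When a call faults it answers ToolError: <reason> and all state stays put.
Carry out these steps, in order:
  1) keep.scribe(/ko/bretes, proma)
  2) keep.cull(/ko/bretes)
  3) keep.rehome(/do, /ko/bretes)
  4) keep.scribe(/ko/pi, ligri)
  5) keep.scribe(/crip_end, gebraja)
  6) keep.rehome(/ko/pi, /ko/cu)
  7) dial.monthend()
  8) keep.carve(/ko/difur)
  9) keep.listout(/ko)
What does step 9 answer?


~$ keep.scribe p: /ko/bretes c: proma
[out] created
~$ keep.cull p: /ko/bretes
[out] ok
~$ keep.rehome s: /do d: /ko/bretes
[out] ok
~$ keep.scribe p: /ko/pi c: ligri
[out] created
~$ keep.scribe p: /crip_end c: gebraja
[out] created
~$ keep.rehome s: /ko/pi d: /ko/cu
[out] ok
~$ dial.monthend
[out] 2202-03-31
~$ keep.carve p: /ko/difur
[out] ok
~$ keep.listout p: /ko
[out] [bretes, cu, difur/]

Answer: [bretes, cu, difur/]


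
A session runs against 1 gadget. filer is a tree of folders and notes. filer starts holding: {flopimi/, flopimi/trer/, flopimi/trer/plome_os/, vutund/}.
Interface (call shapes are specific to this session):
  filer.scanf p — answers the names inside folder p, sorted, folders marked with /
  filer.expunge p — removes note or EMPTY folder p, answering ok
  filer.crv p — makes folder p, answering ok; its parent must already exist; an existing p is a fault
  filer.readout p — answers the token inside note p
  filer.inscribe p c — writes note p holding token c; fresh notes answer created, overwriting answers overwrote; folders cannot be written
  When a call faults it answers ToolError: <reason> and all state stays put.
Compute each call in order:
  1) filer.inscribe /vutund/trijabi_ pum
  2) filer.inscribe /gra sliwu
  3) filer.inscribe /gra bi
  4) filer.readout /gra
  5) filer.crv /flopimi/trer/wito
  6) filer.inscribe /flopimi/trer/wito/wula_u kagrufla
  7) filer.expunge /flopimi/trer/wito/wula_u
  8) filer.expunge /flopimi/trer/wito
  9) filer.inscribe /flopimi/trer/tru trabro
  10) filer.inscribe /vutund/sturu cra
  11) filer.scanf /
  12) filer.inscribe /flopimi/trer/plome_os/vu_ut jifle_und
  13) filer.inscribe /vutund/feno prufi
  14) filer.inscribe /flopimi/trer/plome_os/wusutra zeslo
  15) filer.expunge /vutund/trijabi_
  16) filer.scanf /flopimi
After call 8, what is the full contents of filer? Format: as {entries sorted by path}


Answer: {flopimi/, flopimi/trer/, flopimi/trer/plome_os/, gra=bi, vutund/, vutund/trijabi_=pum}

Derivation:
Do: inscribe[p=/vutund/trijabi_; c=pum]
See: created
Do: inscribe[p=/gra; c=sliwu]
See: created
Do: inscribe[p=/gra; c=bi]
See: overwrote
Do: readout[p=/gra]
See: bi
Do: crv[p=/flopimi/trer/wito]
See: ok
Do: inscribe[p=/flopimi/trer/wito/wula_u; c=kagrufla]
See: created
Do: expunge[p=/flopimi/trer/wito/wula_u]
See: ok
Do: expunge[p=/flopimi/trer/wito]
See: ok
Do: inscribe[p=/flopimi/trer/tru; c=trabro]
See: created
Do: inscribe[p=/vutund/sturu; c=cra]
See: created
Do: scanf[p=/]
See: [flopimi/, gra, vutund/]
Do: inscribe[p=/flopimi/trer/plome_os/vu_ut; c=jifle_und]
See: created
Do: inscribe[p=/vutund/feno; c=prufi]
See: created
Do: inscribe[p=/flopimi/trer/plome_os/wusutra; c=zeslo]
See: created
Do: expunge[p=/vutund/trijabi_]
See: ok
Do: scanf[p=/flopimi]
See: [trer/]


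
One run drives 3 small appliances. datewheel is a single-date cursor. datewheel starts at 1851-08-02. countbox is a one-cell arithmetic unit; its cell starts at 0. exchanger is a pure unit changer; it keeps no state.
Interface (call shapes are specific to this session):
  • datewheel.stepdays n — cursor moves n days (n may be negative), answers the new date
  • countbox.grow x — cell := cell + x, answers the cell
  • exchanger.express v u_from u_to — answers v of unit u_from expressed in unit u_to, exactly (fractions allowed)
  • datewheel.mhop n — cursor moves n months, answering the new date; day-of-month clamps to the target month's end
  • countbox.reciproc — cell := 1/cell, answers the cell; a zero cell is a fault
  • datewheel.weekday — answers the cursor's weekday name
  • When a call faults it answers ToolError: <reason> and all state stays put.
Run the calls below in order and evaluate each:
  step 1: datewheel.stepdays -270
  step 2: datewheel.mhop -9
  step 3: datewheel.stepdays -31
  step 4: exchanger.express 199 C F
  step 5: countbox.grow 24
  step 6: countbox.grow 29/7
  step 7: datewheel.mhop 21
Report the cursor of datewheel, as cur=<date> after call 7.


Answer: cur=1851-10-05

Derivation:
Step: stepdays[n→-270]
Result: 1850-11-05
Step: mhop[n→-9]
Result: 1850-02-05
Step: stepdays[n→-31]
Result: 1850-01-05
Step: express[v→199; u_from→C; u_to→F]
Result: 1951/5
Step: grow[x→24]
Result: 24
Step: grow[x→29/7]
Result: 197/7
Step: mhop[n→21]
Result: 1851-10-05


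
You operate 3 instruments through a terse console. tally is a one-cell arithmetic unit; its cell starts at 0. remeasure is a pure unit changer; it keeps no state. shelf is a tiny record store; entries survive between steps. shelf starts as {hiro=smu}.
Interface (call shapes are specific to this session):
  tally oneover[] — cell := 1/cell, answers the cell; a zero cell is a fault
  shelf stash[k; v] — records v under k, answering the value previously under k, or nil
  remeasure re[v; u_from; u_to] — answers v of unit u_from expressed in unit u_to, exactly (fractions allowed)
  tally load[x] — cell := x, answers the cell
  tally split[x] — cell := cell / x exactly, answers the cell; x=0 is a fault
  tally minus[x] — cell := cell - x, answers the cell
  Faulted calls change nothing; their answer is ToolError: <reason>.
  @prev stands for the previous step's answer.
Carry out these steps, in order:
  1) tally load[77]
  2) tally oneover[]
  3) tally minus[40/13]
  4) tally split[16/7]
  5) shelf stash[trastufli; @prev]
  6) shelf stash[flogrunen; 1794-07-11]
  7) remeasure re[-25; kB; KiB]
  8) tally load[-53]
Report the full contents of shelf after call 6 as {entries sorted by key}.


>>> tally load x='77'
[out] 77
>>> tally oneover
[out] 1/77
>>> tally minus x='40/13'
[out] -3067/1001
>>> tally split x='16/7'
[out] -3067/2288
>>> shelf stash k='trastufli' v='@prev'
[out] nil
>>> shelf stash k='flogrunen' v='1794-07-11'
[out] nil
>>> remeasure re v='-25' u_from='kB' u_to='KiB'
[out] -3125/128
>>> tally load x='-53'
[out] -53

Answer: {flogrunen=1794-07-11, hiro=smu, trastufli=-3067/2288}


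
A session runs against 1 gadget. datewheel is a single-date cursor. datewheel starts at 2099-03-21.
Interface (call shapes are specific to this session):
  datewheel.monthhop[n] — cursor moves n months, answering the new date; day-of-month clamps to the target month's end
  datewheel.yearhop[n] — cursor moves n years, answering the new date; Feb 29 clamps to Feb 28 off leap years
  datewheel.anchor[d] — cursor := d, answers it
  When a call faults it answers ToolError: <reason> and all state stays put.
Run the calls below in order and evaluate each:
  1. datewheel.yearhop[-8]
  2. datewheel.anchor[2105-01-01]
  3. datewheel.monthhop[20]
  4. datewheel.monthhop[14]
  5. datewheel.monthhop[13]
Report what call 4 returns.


Step: yearhop[n=-8]
Result: 2091-03-21
Step: anchor[d=2105-01-01]
Result: 2105-01-01
Step: monthhop[n=20]
Result: 2106-09-01
Step: monthhop[n=14]
Result: 2107-11-01
Step: monthhop[n=13]
Result: 2108-12-01

Answer: 2107-11-01


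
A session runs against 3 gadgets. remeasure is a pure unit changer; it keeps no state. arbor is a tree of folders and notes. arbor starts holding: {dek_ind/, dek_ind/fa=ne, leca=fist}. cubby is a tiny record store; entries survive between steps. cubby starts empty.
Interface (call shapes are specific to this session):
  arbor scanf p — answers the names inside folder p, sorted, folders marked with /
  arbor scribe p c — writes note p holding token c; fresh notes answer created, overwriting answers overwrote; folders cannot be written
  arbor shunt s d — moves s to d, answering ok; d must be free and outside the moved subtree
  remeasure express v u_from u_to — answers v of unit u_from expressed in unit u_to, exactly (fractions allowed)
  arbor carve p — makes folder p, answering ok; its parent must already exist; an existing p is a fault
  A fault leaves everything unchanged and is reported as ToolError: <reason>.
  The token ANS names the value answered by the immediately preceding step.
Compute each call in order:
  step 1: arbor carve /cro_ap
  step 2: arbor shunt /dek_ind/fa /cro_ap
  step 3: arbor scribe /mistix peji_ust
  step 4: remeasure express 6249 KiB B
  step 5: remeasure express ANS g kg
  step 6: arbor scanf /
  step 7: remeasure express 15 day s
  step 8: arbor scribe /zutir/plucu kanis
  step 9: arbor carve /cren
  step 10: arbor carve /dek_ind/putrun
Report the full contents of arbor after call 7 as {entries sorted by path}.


Answer: {cro_ap/, dek_ind/, dek_ind/fa=ne, leca=fist, mistix=peji_ust}

Derivation:
! 1. arbor carve(p→/cro_ap) : ok
! 2. arbor shunt(s→/dek_ind/fa, d→/cro_ap) : ToolError: exists
! 3. arbor scribe(p→/mistix, c→peji_ust) : created
! 4. remeasure express(v→6249, u_from→KiB, u_to→B) : 6398976
! 5. remeasure express(v→ANS, u_from→g, u_to→kg) : 799872/125
! 6. arbor scanf(p→/) : [cro_ap/, dek_ind/, leca, mistix]
! 7. remeasure express(v→15, u_from→day, u_to→s) : 1296000
! 8. arbor scribe(p→/zutir/plucu, c→kanis) : ToolError: no parent
! 9. arbor carve(p→/cren) : ok
! 10. arbor carve(p→/dek_ind/putrun) : ok


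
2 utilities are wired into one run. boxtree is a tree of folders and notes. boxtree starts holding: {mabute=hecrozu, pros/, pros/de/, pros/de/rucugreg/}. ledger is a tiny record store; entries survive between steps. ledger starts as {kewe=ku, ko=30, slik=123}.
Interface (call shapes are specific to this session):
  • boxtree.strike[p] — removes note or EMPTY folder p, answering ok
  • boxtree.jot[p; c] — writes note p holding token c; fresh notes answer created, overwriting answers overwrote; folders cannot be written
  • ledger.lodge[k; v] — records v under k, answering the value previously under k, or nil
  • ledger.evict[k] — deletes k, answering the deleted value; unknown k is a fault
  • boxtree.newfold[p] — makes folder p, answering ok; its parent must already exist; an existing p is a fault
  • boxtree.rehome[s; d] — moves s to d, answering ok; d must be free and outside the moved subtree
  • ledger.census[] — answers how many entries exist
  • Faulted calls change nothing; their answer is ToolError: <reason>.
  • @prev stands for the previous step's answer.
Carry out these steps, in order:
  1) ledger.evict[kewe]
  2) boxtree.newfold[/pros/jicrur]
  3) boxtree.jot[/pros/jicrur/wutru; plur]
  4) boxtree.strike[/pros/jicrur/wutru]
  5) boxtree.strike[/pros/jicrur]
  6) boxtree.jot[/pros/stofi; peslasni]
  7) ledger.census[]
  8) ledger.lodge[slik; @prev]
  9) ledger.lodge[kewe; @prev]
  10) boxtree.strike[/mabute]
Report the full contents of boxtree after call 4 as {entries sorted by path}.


~$ ledger.evict kewe
  ku
~$ boxtree.newfold /pros/jicrur
  ok
~$ boxtree.jot /pros/jicrur/wutru plur
  created
~$ boxtree.strike /pros/jicrur/wutru
  ok
~$ boxtree.strike /pros/jicrur
  ok
~$ boxtree.jot /pros/stofi peslasni
  created
~$ ledger.census
  2
~$ ledger.lodge slik @prev
  123
~$ ledger.lodge kewe @prev
  nil
~$ boxtree.strike /mabute
  ok

Answer: {mabute=hecrozu, pros/, pros/de/, pros/de/rucugreg/, pros/jicrur/}


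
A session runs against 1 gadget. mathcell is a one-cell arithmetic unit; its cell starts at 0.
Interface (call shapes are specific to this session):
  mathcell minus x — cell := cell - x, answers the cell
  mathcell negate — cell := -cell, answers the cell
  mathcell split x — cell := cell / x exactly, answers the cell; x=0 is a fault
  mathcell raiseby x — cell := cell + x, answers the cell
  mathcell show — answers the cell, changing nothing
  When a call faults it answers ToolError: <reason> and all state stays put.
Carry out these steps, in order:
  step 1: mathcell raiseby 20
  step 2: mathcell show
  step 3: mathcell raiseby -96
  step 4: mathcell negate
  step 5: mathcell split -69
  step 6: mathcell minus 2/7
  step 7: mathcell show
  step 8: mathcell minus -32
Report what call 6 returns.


Answer: -670/483

Derivation:
→ mathcell raiseby(x=20)
← 20
→ mathcell show()
← 20
→ mathcell raiseby(x=-96)
← -76
→ mathcell negate()
← 76
→ mathcell split(x=-69)
← -76/69
→ mathcell minus(x=2/7)
← -670/483
→ mathcell show()
← -670/483
→ mathcell minus(x=-32)
← 14786/483


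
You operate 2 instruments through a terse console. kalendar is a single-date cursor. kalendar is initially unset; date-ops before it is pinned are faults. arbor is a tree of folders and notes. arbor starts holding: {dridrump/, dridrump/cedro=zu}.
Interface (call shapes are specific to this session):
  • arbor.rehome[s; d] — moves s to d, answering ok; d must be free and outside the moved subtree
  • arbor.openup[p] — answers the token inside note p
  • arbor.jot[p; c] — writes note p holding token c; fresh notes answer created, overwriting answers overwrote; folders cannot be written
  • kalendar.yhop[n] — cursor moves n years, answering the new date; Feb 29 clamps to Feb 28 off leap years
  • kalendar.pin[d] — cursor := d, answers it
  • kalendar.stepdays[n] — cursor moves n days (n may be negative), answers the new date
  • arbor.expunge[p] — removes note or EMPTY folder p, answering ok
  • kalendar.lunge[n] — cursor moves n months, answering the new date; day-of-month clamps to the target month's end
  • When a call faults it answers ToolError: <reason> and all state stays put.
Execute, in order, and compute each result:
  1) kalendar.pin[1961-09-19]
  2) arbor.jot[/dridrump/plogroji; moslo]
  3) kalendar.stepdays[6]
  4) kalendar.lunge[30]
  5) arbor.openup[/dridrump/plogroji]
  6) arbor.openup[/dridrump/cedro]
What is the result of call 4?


Answer: 1964-03-25

Derivation:
Using pin(d→1961-09-19), which returns 1961-09-19.
Now I run jot(p→/dridrump/plogroji, c→moslo), and get created.
Invoking stepdays(n→6), yielding 1961-09-25.
Invoking lunge(n→30), and get 1964-03-25.
Using openup(p→/dridrump/plogroji), and see moslo.
I invoke openup(p→/dridrump/cedro), and observe zu.


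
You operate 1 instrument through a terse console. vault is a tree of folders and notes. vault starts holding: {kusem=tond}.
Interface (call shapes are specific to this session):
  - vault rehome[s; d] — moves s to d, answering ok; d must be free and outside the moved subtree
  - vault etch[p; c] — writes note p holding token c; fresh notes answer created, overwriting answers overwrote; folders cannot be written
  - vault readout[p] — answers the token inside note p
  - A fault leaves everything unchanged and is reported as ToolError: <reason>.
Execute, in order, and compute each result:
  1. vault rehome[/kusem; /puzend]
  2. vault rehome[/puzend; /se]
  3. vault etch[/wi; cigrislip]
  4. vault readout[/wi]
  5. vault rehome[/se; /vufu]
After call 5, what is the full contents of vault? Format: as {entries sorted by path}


// 1. vault rehome(/kusem, /puzend) ~> ok
// 2. vault rehome(/puzend, /se) ~> ok
// 3. vault etch(/wi, cigrislip) ~> created
// 4. vault readout(/wi) ~> cigrislip
// 5. vault rehome(/se, /vufu) ~> ok

Answer: {vufu=tond, wi=cigrislip}


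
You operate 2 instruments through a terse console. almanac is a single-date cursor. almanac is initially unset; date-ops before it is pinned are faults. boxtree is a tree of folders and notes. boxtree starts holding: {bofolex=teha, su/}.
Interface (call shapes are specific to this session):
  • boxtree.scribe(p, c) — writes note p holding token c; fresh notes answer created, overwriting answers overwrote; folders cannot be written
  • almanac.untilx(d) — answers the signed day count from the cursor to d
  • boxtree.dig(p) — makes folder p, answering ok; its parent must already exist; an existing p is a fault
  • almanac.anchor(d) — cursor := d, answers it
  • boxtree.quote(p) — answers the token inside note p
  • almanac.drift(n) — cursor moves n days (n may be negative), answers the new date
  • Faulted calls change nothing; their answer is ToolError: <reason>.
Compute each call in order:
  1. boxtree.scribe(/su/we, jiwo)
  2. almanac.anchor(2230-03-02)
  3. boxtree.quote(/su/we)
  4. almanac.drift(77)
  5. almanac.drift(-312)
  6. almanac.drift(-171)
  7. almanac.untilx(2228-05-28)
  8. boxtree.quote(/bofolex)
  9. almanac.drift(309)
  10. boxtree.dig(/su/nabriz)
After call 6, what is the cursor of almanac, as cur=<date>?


CALL boxtree.scribe[p: /su/we; c: jiwo]
RET  created
CALL almanac.anchor[d: 2230-03-02]
RET  2230-03-02
CALL boxtree.quote[p: /su/we]
RET  jiwo
CALL almanac.drift[n: 77]
RET  2230-05-18
CALL almanac.drift[n: -312]
RET  2229-07-10
CALL almanac.drift[n: -171]
RET  2229-01-20
CALL almanac.untilx[d: 2228-05-28]
RET  -237
CALL boxtree.quote[p: /bofolex]
RET  teha
CALL almanac.drift[n: 309]
RET  2229-11-25
CALL boxtree.dig[p: /su/nabriz]
RET  ok

Answer: cur=2229-01-20


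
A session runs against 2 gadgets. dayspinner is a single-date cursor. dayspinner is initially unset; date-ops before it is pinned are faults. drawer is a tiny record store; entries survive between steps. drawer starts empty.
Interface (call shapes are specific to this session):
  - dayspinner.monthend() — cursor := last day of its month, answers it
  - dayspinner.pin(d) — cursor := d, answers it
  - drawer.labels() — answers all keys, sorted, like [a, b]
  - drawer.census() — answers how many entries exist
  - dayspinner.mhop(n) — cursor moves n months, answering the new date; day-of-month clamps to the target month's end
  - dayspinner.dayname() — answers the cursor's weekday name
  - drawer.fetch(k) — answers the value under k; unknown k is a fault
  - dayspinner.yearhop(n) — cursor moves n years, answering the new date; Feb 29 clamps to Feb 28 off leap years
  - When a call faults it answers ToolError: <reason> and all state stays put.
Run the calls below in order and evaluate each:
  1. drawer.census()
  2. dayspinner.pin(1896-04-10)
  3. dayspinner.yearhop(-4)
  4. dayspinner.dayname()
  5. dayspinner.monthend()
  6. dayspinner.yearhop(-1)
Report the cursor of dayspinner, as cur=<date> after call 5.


Invoking drawer.census: 0.
I invoke dayspinner.pin using d→1896-04-10, and see 1896-04-10.
Now I run dayspinner.yearhop using n→-4, and get 1892-04-10.
Now I run dayspinner.dayname(), — result: Sunday.
I use dayspinner.monthend, giving 1892-04-30.
I call dayspinner.yearhop using n→-1, and see 1891-04-30.

Answer: cur=1892-04-30


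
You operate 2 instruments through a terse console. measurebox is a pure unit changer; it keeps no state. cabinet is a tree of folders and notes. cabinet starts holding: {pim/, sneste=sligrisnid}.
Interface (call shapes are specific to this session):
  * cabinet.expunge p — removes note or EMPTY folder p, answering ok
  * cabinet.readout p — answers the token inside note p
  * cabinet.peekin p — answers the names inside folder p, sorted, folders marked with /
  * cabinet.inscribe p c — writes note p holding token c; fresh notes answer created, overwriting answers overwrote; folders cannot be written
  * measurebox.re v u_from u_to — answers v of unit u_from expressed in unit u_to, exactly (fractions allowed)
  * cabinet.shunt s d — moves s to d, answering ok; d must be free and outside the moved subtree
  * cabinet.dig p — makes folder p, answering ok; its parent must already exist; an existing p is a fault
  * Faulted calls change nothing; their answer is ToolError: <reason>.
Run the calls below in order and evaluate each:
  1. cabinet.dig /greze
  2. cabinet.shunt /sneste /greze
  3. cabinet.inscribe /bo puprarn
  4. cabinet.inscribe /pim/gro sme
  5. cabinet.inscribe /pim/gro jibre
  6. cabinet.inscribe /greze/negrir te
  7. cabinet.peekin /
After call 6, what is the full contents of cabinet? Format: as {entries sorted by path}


Answer: {bo=puprarn, greze/, greze/negrir=te, pim/, pim/gro=jibre, sneste=sligrisnid}

Derivation:
-- 1. dig(/greze) == ok
-- 2. shunt(/sneste, /greze) == ToolError: exists
-- 3. inscribe(/bo, puprarn) == created
-- 4. inscribe(/pim/gro, sme) == created
-- 5. inscribe(/pim/gro, jibre) == overwrote
-- 6. inscribe(/greze/negrir, te) == created
-- 7. peekin(/) == [bo, greze/, pim/, sneste]
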